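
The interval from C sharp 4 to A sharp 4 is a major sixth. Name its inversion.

Inverted interval numbers add to nine, so a sixth pairs with a third (6 + 3 = 9).
And major becomes minor under inversion, so we get a minor third.

minor 3rd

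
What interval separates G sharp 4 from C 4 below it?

Descending from G#4 to C4 is the same interval as ascending C4 to G#4.
C to G spans five letter names (C-D-E-F-G), so the interval is some kind of fifth.
The perfect fifth is 7 semitones; here we have 8, one semitone wider: augmented.

augmented 5th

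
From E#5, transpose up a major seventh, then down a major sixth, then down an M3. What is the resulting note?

D#5

A major seventh up from E#5 is D##6.
D##6 down a major sixth → F##5 (9 semitones).
Down a major third from F##5: D#5 (4 semitones down).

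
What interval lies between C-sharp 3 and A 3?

minor 6th

C to A spans six letter names (C-D-E-F-G-A), so the interval is some kind of sixth.
C#3 to A3 is 8 semitones, a half step short of the major sixth (9), so this is minor.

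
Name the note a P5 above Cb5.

Gb5

Counting five letter names up from C lands on G.
Moving 7 semitones up from Cb5 (the size of a perfect fifth) reaches Gb5.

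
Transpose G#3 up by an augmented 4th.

The fourth takes the letter from G up to C.
An augmented fourth spans 6 semitones, so from G#3 the target pitch is C##4.

C##4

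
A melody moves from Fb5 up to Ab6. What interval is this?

F to A spans three letter names (F-G-A), plus an octave: a tenth.
Fb5 to Ab6 is 16 semitones, matching the major tenth exactly, so the quality is major.
(Equivalently, a compound major third: a major third plus an octave.)

major tenth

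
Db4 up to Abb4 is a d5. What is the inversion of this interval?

augmented 4th

Inverted interval numbers add to nine, so a fifth pairs with a fourth (5 + 4 = 9).
Quality inverts too: diminished becomes augmented. That makes the inversion an augmented fourth.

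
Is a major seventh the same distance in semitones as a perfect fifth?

A major seventh spans 11 semitones; a perfect fifth spans 7 semitones. They differ by 4.

No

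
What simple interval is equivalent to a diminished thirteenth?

Each octave removed subtracts seven from the number: 13 − 7 = 6.
So a diminished thirteenth is an octave plus a diminished sixth. The quality is unchanged.

diminished sixth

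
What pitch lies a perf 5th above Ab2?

The fifth takes the letter from A up to E.
A perfect fifth spans 7 semitones, so from Ab2 the target pitch is Eb3.

Eb3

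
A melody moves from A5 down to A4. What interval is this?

perfect 8th

Descending from A5 to A4 is the same interval as ascending A4 to A5.
A to A is the same letter name, plus an octave: an octave.
Counting semitones, A4→A5 is 12, which is the perfect octave.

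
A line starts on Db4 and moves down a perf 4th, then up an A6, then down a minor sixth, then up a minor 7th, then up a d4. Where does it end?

C5

Db4 down a perfect fourth → Ab3 (5 semitones).
Ab3 up an augmented sixth → F#4 (10 semitones).
Down a minor sixth from F#4: A#3 (8 semitones down).
A#3 up a minor seventh → G#4 (10 semitones).
Up a diminished fourth from G#4: C5 (4 semitones up).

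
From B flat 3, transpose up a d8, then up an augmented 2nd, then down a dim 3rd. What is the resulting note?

Bb3 up a diminished octave → Bbb4 (11 semitones).
Bbb4 up an augmented second → C5 (3 semitones).
A diminished third down from C5 is A#4.

A sharp 4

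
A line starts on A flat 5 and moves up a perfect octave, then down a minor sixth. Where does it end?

C 6

A perfect octave up from Ab5 is Ab6.
Down a minor sixth from Ab6: C6 (8 semitones down).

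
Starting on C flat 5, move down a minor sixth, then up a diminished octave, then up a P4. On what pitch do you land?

Cb5 down a minor sixth → Eb4 (8 semitones).
Eb4 up a diminished octave → Ebb5 (11 semitones).
A perfect fourth up from Ebb5 is Abb5.

A double-flat 5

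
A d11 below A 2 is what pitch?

Four letters down from A (plus an octave) reaches E.
A diminished eleventh spans 16 semitones, so from A2 the target pitch is E#1.

E sharp 1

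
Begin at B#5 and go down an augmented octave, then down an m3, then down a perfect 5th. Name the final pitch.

C#4

Down an augmented octave from B#5: B4 (13 semitones down).
B4 down a minor third → G#4 (3 semitones).
A perfect fifth down from G#4 is C#4.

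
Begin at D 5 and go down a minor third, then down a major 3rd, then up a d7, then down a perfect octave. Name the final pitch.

F flat 4

D5 down a minor third → B4 (3 semitones).
Down a major third from B4: G4 (4 semitones down).
G4 up a diminished seventh → Fb5 (9 semitones).
A perfect octave down from Fb5 is Fb4.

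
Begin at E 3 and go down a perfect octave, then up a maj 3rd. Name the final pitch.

G sharp 2

E3 down a perfect octave → E2 (12 semitones).
A major third up from E2 is G#2.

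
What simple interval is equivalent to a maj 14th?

Subtracting seven from the interval number removes an octave: 14 − 7 = 7.
That makes a major fourteenth a compound major seventh — an octave plus a major seventh.

major seventh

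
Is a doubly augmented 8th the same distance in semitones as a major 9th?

Yes

Both span 14 semitones: a doubly augmented octave and a major ninth are the same chromatic distance.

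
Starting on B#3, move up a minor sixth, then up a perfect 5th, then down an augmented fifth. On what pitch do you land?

B#3 up a minor sixth → G#4 (8 semitones).
G#4 up a perfect fifth → D#5 (7 semitones).
D#5 down an augmented fifth → G4 (8 semitones).

G4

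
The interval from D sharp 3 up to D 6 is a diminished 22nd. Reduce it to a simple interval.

Each octave removed subtracts seven from the number: 22 − 14 = 8.
So a diminished twenty-second is 2 octaves plus a diminished octave. The quality is unchanged.

diminished octave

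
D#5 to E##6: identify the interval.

A9

D to E spans two letter names (D-E), plus an octave — that makes it a ninth of some quality.
D#5 to E##6 spans 15 semitones — one semitone wider than the major ninth (14) — giving an augmented ninth.
(Equivalently, a compound augmented second: an augmented second plus an octave.)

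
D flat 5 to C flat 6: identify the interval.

D to C spans seven letter names (D-E-F-G-A-B-C) — that makes it a seventh of some quality.
A major seventh would be 11 semitones, but Db5 to Cb6 is 10 — one semitone narrower, making it a minor seventh.

minor 7th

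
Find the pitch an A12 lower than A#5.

Five letters down from A (plus an octave) reaches D.
An augmented twelfth is 20 semitones; 20 semitones down from A#5 gives D4.

D4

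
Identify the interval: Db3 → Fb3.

minor third

D to F spans three letter names (D-E-F), so the interval is some kind of third.
At 3 semitones, Db3→Fb3 falls one short of a major third: minor.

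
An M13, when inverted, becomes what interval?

First reduce the compound major thirteenth to its simple form, a major sixth.
Inverted interval numbers add to nine, so a sixth pairs with a third (6 + 3 = 9).
The quality also flips — major becomes minor — giving a minor third.

minor third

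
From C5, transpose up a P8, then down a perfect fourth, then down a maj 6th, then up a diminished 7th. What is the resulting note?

Up a perfect octave from C5: C6 (12 semitones up).
C6 down a perfect fourth → G5 (5 semitones).
Down a major sixth from G5: Bb4 (9 semitones down).
Up a diminished seventh from Bb4: Abb5 (9 semitones up).

Abb5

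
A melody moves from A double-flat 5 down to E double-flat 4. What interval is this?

Descending from Abb5 to Ebb4 is the same interval as ascending Ebb4 to Abb5.
E to A spans four letter names (E-F-G-A), plus an octave, so the interval is some kind of eleventh.
The perfect eleventh spans 17 semitones, and Ebb4 to Abb5 is exactly 17 semitones — so this is a perfect eleventh.
(Equivalently, a compound perfect fourth: a perfect fourth plus an octave.)

perfect eleventh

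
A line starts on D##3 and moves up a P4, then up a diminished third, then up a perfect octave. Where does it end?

B4

Up a perfect fourth from D##3: G##3 (5 semitones up).
G##3 up a diminished third → B3 (2 semitones).
Up a perfect octave from B3: B4 (12 semitones up).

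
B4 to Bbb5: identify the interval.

B to B is the same letter name, plus an octave, so the interval is some kind of octave.
A perfect octave would be 12 semitones; B4 to Bbb5 is 10, two semitones narrower, so the interval is doubly diminished.

doubly diminished octave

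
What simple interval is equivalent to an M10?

Each octave removed subtracts seven from the number: 10 − 7 = 3.
That makes a major tenth a compound major third — an octave plus a major third.

M3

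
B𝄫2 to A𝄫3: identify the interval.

minor seventh

B to A spans seven letter names (B-C-D-E-F-G-A) — that makes it a seventh of some quality.
A major seventh would be 11 semitones, but Bbb2 to Abb3 is 10 — one semitone narrower, making it a minor seventh.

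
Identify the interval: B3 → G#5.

B to G spans six letter names (B-C-D-E-F-G), plus an octave, so the interval is some kind of thirteenth.
Counting semitones, B3→G#5 is 21, which is the major thirteenth.
(Equivalently, a compound major sixth: a major sixth plus an octave.)

major thirteenth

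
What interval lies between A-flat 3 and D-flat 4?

P4

A to D spans four letter names (A-B-C-D) — that makes it a fourth of some quality.
The perfect fourth spans 5 semitones, and Ab3 to Db4 is exactly 5 semitones — so this is a perfect fourth.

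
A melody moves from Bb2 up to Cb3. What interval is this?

B to C spans two letter names (B-C), so the interval is some kind of second.
Bb2 to Cb3 is 1 semitone, a half step short of the major second (2), so this is minor.

minor second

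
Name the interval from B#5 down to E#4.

perfect twelfth

Descending from B#5 to E#4 is the same interval as ascending E#4 to B#5.
E to B spans five letter names (E-F-G-A-B), plus an octave — that makes it a twelfth of some quality.
Counting semitones, E#4→B#5 is 19, which is the perfect twelfth.
(Equivalently, a compound perfect fifth: a perfect fifth plus an octave.)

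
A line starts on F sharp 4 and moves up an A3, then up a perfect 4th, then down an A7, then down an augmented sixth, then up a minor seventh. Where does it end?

F#4 up an augmented third → A##4 (5 semitones).
Up a perfect fourth from A##4: D##5 (5 semitones up).
An augmented seventh down from D##5 is E4.
E4 down an augmented sixth → Gb3 (10 semitones).
Up a minor seventh from Gb3: Fb4 (10 semitones up).

F flat 4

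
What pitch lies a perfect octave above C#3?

C#4

An octave keeps the letter name C, an octave up from C.
A perfect octave is 12 semitones; 12 semitones up from C#3 gives C#4.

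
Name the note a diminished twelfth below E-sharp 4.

A-double-sharp 2

Five letters down from E (plus an octave) reaches A.
A diminished twelfth spans 18 semitones, so from E#4 the target pitch is A##2.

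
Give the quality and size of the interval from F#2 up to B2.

perfect fourth

F to B spans four letter names (F-G-A-B), so the interval is some kind of fourth.
Counting semitones, F#2→B2 is 5, which is the perfect fourth.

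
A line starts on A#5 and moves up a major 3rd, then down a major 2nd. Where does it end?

A major third up from A#5 is C##6.
Down a major second from C##6: B#5 (2 semitones down).

B#5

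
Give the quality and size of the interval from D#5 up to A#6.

D to A spans five letter names (D-E-F-G-A), plus an octave — that makes it a twelfth of some quality.
The perfect twelfth spans 19 semitones, and D#5 to A#6 is exactly 19 semitones — so this is a perfect twelfth.
(Equivalently, a compound perfect fifth: a perfect fifth plus an octave.)

P12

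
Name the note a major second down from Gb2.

The second takes the letter from G down to F.
Moving 2 semitones down from Gb2 (the size of a major second) reaches Fb2.

Fb2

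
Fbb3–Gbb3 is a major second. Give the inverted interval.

Interval numbers invert to sum to nine: 2 + 7 = 9, so a second inverts to a seventh.
Quality inverts too: major becomes minor. That makes the inversion a minor seventh.

m7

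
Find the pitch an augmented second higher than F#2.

The second takes the letter from F up to G.
Moving 3 semitones up from F#2 (the size of an augmented second) reaches G##2.

G##2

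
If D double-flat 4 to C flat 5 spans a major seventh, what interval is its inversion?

m2

The rule of nine gives the new number: 9 − 7 = 2, so a seventh becomes a second.
Quality inverts too: major becomes minor. That makes the inversion a minor second.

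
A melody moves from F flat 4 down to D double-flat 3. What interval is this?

Descending from Fb4 to Dbb3 is the same interval as ascending Dbb3 to Fb4.
D to F spans three letter names (D-E-F), plus an octave — that makes it a tenth of some quality.
Counting semitones, Dbb3→Fb4 is 16, which is the major tenth.
(Equivalently, a compound major third: a major third plus an octave.)

major tenth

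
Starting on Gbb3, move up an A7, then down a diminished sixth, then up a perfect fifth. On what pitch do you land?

An augmented seventh up from Gbb3 is F4.
Down a diminished sixth from F4: A#3 (7 semitones down).
A perfect fifth up from A#3 is E#4.

E#4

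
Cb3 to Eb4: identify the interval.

major tenth

C to E spans three letter names (C-D-E), plus an octave — that makes it a tenth of some quality.
The major tenth spans 16 semitones, and Cb3 to Eb4 is exactly 16 semitones — so this is a major tenth.
(Equivalently, a compound major third: a major third plus an octave.)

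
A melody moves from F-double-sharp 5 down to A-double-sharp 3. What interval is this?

minor thirteenth

Descending from F##5 to A##3 is the same interval as ascending A##3 to F##5.
A to F spans six letter names (A-B-C-D-E-F), plus an octave, so the interval is some kind of thirteenth.
A major thirteenth would be 21 semitones, but A##3 to F##5 is 20 — one semitone narrower, making it a minor thirteenth.
(Equivalently, a compound minor sixth: a minor sixth plus an octave.)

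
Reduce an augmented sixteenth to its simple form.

Subtracting seven from the interval number removes an octave: 16 − 14 = 2.
Quality carries through unchanged, so the simple form is an augmented second.

augmented second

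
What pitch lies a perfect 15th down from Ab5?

For a fifteenth the letter name doesn't change: still A, two octaves down.
Moving 24 semitones down from Ab5 (the size of a perfect fifteenth) reaches Ab3.

Ab3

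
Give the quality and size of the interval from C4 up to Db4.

minor 2nd

C to D spans two letter names (C-D), so the interval is some kind of second.
A major second would be 2 semitones, but C4 to Db4 is 1 — one semitone narrower, making it a minor second.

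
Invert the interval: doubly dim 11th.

doubly augmented fifth

First reduce the compound doubly diminished eleventh to its simple form, a doubly diminished fourth.
The rule of nine gives the new number: 9 − 4 = 5, so a fourth becomes a fifth.
Quality inverts too: doubly diminished becomes doubly augmented. That makes the inversion a doubly augmented fifth.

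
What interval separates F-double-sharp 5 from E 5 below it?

augmented second

Descending from F##5 to E5 is the same interval as ascending E5 to F##5.
E to F spans two letter names (E-F): a second.
E5 to F##5 spans 3 semitones — one semitone wider than the major second (2) — giving an augmented second.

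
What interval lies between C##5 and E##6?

C to E spans three letter names (C-D-E), plus an octave, so the interval is some kind of tenth.
C##5 to E##6 is 16 semitones, matching the major tenth exactly, so the quality is major.
(Equivalently, a compound major third: a major third plus an octave.)

major 10th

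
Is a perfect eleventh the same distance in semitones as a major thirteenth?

A perfect eleventh spans 17 semitones; a major thirteenth spans 21 semitones. They differ by 4.

No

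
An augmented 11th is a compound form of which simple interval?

Take out an octave (7 from the number): 11 − 7 = 4.
Quality carries through unchanged, so the simple form is an augmented fourth.

A4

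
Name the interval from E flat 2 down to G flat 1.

M6

Descending from Eb2 to Gb1 is the same interval as ascending Gb1 to Eb2.
G to E spans six letter names (G-A-B-C-D-E) — that makes it a sixth of some quality.
Gb1 to Eb2 is 9 semitones, matching the major sixth exactly, so the quality is major.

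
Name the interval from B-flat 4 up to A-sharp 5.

B to A spans seven letter names (B-C-D-E-F-G-A) — that makes it a seventh of some quality.
A major seventh would be 11 semitones; Bb4 to A#5 is 12, one semitone wider, so the interval is augmented.

augmented seventh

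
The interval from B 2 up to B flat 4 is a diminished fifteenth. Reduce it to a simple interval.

diminished octave

Take out an octave (7 from the number): 15 − 7 = 8.
That makes a diminished fifteenth a compound diminished octave — an octave plus a diminished octave.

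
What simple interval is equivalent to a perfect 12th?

perfect 5th

Each octave removed subtracts seven from the number: 12 − 7 = 5.
Quality carries through unchanged, so the simple form is a perfect fifth.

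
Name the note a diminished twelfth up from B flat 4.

F flat 6

Counting five letter names plus an octave up from B lands on F.
Moving 18 semitones up from Bb4 (the size of a diminished twelfth) reaches Fb6.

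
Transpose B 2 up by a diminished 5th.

F 3

The fifth takes the letter from B up to F.
A diminished fifth spans 6 semitones, so from B2 the target pitch is F3.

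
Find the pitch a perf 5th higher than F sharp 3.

Five letter names up from F: C.
A perfect fifth spans 7 semitones, so from F#3 the target pitch is C#4.

C sharp 4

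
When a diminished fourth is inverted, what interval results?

Inverted interval numbers add to nine, so a fourth pairs with a fifth (4 + 5 = 9).
The quality also flips — diminished becomes augmented — giving an augmented fifth.

augmented 5th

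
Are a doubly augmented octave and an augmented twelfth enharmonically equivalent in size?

No

14 semitones (doubly augmented octave) vs 20 semitones (augmented twelfth): not equal.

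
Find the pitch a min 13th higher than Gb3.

Ebb5

Six letters up from G (plus an octave) reaches E.
A minor thirteenth spans 20 semitones, so from Gb3 the target pitch is Ebb5.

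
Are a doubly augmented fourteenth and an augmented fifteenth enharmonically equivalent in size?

Both span 25 semitones: a doubly augmented fourteenth and an augmented fifteenth are the same chromatic distance.

Yes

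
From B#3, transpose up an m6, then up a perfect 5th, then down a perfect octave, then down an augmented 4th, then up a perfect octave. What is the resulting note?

A4

Up a minor sixth from B#3: G#4 (8 semitones up).
Up a perfect fifth from G#4: D#5 (7 semitones up).
Down a perfect octave from D#5: D#4 (12 semitones down).
An augmented fourth down from D#4 is A3.
A perfect octave up from A3 is A4.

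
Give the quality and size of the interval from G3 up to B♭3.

minor 3rd

G to B spans three letter names (G-A-B): a third.
G3 to Bb3 is 3 semitones, a half step short of the major third (4), so this is minor.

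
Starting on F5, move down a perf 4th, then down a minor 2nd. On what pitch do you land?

Down a perfect fourth from F5: C5 (5 semitones down).
Down a minor second from C5: B4 (1 semitone down).

B4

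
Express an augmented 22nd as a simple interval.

augmented 8th

Subtracting seven from the interval number removes an octave: 22 − 14 = 8.
Quality carries through unchanged, so the simple form is an augmented octave.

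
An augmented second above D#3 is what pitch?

Counting two letter names up from D lands on E.
An augmented second spans 3 semitones, so from D#3 the target pitch is E##3.

E##3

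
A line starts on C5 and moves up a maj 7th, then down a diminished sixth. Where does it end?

D##5

A major seventh up from C5 is B5.
B5 down a diminished sixth → D##5 (7 semitones).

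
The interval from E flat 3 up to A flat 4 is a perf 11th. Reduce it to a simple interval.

P4

Take out an octave (7 from the number): 11 − 7 = 4.
So a perfect eleventh is an octave plus a perfect fourth. The quality is unchanged.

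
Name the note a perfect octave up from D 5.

The letter stays D (same as the start), shifted an octave up.
Moving 12 semitones up from D5 (the size of a perfect octave) reaches D6.

D 6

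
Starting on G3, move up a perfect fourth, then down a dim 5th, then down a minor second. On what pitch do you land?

E#3

A perfect fourth up from G3 is C4.
C4 down a diminished fifth → F#3 (6 semitones).
F#3 down a minor second → E#3 (1 semitone).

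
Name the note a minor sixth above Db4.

The sixth takes the letter from D up to B.
Moving 8 semitones up from Db4 (the size of a minor sixth) reaches Bbb4.

Bbb4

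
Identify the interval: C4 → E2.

Descending from C4 to E2 is the same interval as ascending E2 to C4.
E to C spans six letter names (E-F-G-A-B-C), plus an octave — that makes it a thirteenth of some quality.
E2 to C4 is 20 semitones, a half step short of the major thirteenth (21), so this is minor.
(Equivalently, a compound minor sixth: a minor sixth plus an octave.)

m13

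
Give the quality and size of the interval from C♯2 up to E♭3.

C to E spans three letter names (C-D-E), plus an octave — that makes it a tenth of some quality.
A major tenth would be 16 semitones; C#2 to Eb3 is 14, two semitones narrower, so the interval is diminished.
(Equivalently, a compound diminished third: a diminished third plus an octave.)

diminished tenth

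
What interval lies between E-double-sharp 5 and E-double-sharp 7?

perfect 15th

E to E is the same letter name, plus 2 octaves, so the interval is some kind of fifteenth.
E##5 to E##7 is 24 semitones, matching the perfect fifteenth exactly, so the quality is perfect.
(Equivalently, a compound perfect octave: a perfect octave plus an octave.)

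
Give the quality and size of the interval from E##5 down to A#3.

A12

Descending from E##5 to A#3 is the same interval as ascending A#3 to E##5.
A to E spans five letter names (A-B-C-D-E), plus an octave, so the interval is some kind of twelfth.
The perfect twelfth is 19 semitones; here we have 20, one semitone wider: augmented.
(Equivalently, a compound augmented fifth: an augmented fifth plus an octave.)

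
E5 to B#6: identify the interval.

E to B spans five letter names (E-F-G-A-B), plus an octave, so the interval is some kind of twelfth.
The perfect twelfth is 19 semitones; here we have 20, one semitone wider: augmented.
(Equivalently, a compound augmented fifth: an augmented fifth plus an octave.)

augmented 12th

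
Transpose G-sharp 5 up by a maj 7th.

Seven letter names up from G: F.
A major seventh spans 11 semitones, so from G#5 the target pitch is F##6.

F-double-sharp 6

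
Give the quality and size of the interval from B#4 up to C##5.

B to C spans two letter names (B-C) — that makes it a second of some quality.
The major second spans 2 semitones, and B#4 to C##5 is exactly 2 semitones — so this is a major second.

major second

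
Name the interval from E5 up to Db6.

diminished seventh

E to D spans seven letter names (E-F-G-A-B-C-D): a seventh.
The major seventh is 11 semitones; here we have 9, two semitones narrower: diminished.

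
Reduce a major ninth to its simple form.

Subtracting seven from the interval number removes an octave: 9 − 7 = 2.
That makes a major ninth a compound major second — an octave plus a major second.

M2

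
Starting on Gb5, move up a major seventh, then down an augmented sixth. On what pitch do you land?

Gb5 up a major seventh → F6 (11 semitones).
An augmented sixth down from F6 is Abb5.

Abb5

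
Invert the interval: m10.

M6

First reduce the compound minor tenth to its simple form, a minor third.
Interval numbers invert to sum to nine: 3 + 6 = 9, so a third inverts to a sixth.
Quality inverts too: minor becomes major. That makes the inversion a major sixth.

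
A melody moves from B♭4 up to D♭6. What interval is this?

minor tenth

B to D spans three letter names (B-C-D), plus an octave: a tenth.
At 15 semitones, Bb4→Db6 falls one short of a major tenth: minor.
(Equivalently, a compound minor third: a minor third plus an octave.)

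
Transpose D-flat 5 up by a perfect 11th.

G-flat 6

The eleventh's letter: D up four letter names plus an octave → G.
A perfect eleventh is 17 semitones; 17 semitones up from Db5 gives Gb6.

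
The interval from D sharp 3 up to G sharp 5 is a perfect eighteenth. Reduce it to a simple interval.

Take out 2 octaves (14 from the number): 18 − 14 = 4.
Quality carries through unchanged, so the simple form is a perfect fourth.

perfect fourth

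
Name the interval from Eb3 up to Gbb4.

diminished 10th

E to G spans three letter names (E-F-G), plus an octave — that makes it a tenth of some quality.
Eb3 to Gbb4 spans 14 semitones — two semitones narrower than the major tenth (16) — giving a diminished tenth.
(Equivalently, a compound diminished third: a diminished third plus an octave.)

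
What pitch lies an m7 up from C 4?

B-flat 4

The seventh takes the letter from C up to B.
A minor seventh spans 10 semitones, so from C4 the target pitch is Bb4.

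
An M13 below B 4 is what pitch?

The thirteenth's letter: B down six letter names plus an octave → D.
A major thirteenth is 21 semitones; 21 semitones down from B4 gives D3.

D 3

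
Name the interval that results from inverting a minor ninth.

major seventh

First reduce the compound minor ninth to its simple form, a minor second.
The rule of nine gives the new number: 9 − 2 = 7, so a second becomes a seventh.
The quality also flips — minor becomes major — giving a major seventh.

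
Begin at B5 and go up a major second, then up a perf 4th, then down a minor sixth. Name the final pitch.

A#5

Up a major second from B5: C#6 (2 semitones up).
A perfect fourth up from C#6 is F#6.
Down a minor sixth from F#6: A#5 (8 semitones down).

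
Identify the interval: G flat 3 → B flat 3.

G to B spans three letter names (G-A-B): a third.
The major third spans 4 semitones, and Gb3 to Bb3 is exactly 4 semitones — so this is a major third.

major 3rd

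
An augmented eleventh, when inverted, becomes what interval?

d5

First reduce the compound augmented eleventh to its simple form, an augmented fourth.
Interval numbers invert to sum to nine: 4 + 5 = 9, so a fourth inverts to a fifth.
And augmented becomes diminished under inversion, so we get a diminished fifth.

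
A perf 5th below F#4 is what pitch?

Counting five letter names down from F lands on B.
Moving 7 semitones down from F#4 (the size of a perfect fifth) reaches B3.

B3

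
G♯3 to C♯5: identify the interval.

G to C spans four letter names (G-A-B-C), plus an octave: an eleventh.
Counting semitones, G#3→C#5 is 17, which is the perfect eleventh.
(Equivalently, a compound perfect fourth: a perfect fourth plus an octave.)

perfect 11th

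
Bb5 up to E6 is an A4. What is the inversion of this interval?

diminished fifth

Inverted interval numbers add to nine, so a fourth pairs with a fifth (4 + 5 = 9).
The quality also flips — augmented becomes diminished — giving a diminished fifth.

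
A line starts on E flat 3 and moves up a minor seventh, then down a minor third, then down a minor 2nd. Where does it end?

A 3

Up a minor seventh from Eb3: Db4 (10 semitones up).
Down a minor third from Db4: Bb3 (3 semitones down).
Down a minor second from Bb3: A3 (1 semitone down).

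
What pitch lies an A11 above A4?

The eleventh's letter: A up four letter names plus an octave → D.
An augmented eleventh spans 18 semitones, so from A4 the target pitch is D#6.

D#6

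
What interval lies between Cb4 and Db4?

major second

C to D spans two letter names (C-D) — that makes it a second of some quality.
Counting semitones, Cb4→Db4 is 2, which is the major second.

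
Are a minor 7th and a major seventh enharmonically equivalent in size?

10 semitones (minor seventh) vs 11 semitones (major seventh): not equal.

No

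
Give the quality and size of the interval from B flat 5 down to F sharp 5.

diminished 4th

Descending from Bb5 to F#5 is the same interval as ascending F#5 to Bb5.
F to B spans four letter names (F-G-A-B), so the interval is some kind of fourth.
F#5 to Bb5 spans 4 semitones — one semitone narrower than the perfect fourth (5) — giving a diminished fourth.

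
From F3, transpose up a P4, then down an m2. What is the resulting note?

Up a perfect fourth from F3: Bb3 (5 semitones up).
A minor second down from Bb3 is A3.

A3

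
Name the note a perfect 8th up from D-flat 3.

D-flat 4

The letter stays D (same as the start), shifted an octave up.
A perfect octave is 12 semitones; 12 semitones up from Db3 gives Db4.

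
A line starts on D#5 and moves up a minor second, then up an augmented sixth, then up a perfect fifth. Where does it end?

A minor second up from D#5 is E5.
An augmented sixth up from E5 is C##6.
Up a perfect fifth from C##6: G##6 (7 semitones up).

G##6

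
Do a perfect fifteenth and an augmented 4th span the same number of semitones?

No

24 semitones (perfect fifteenth) vs 6 semitones (augmented fourth): not equal.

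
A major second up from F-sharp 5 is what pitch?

Two letter names up from F: G.
A major second is 2 semitones; 2 semitones up from F#5 gives G#5.

G-sharp 5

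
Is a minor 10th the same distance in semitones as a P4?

A minor tenth is 15 semitones but a perfect fourth is 5 semitones — different sizes.

No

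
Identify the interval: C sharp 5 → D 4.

Descending from C#5 to D4 is the same interval as ascending D4 to C#5.
D to C spans seven letter names (D-E-F-G-A-B-C): a seventh.
D4 to C#5 is 11 semitones, matching the major seventh exactly, so the quality is major.

M7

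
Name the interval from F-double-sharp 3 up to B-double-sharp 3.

A4

F to B spans four letter names (F-G-A-B): a fourth.
A perfect fourth would be 5 semitones; F##3 to B##3 is 6, one semitone wider, so the interval is augmented.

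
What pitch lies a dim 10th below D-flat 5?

The tenth's letter: D down three letter names plus an octave → B.
A diminished tenth spans 14 semitones, so from Db5 the target pitch is B3.

B 3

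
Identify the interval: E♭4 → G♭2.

major thirteenth

Descending from Eb4 to Gb2 is the same interval as ascending Gb2 to Eb4.
G to E spans six letter names (G-A-B-C-D-E), plus an octave — that makes it a thirteenth of some quality.
Gb2 to Eb4 is 21 semitones, matching the major thirteenth exactly, so the quality is major.
(Equivalently, a compound major sixth: a major sixth plus an octave.)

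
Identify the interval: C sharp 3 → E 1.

major 13th

Descending from C#3 to E1 is the same interval as ascending E1 to C#3.
E to C spans six letter names (E-F-G-A-B-C), plus an octave, so the interval is some kind of thirteenth.
E1 to C#3 is 21 semitones, matching the major thirteenth exactly, so the quality is major.
(Equivalently, a compound major sixth: a major sixth plus an octave.)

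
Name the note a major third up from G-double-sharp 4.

Counting three letter names up from G lands on B.
Moving 4 semitones up from G##4 (the size of a major third) reaches B##4.

B-double-sharp 4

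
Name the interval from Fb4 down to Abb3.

Descending from Fb4 to Abb3 is the same interval as ascending Abb3 to Fb4.
A to F spans six letter names (A-B-C-D-E-F) — that makes it a sixth of some quality.
Counting semitones, Abb3→Fb4 is 9, which is the major sixth.

major sixth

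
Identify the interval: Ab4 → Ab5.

perfect 8th

A to A is the same letter name, plus an octave, so the interval is some kind of octave.
Counting semitones, Ab4→Ab5 is 12, which is the perfect octave.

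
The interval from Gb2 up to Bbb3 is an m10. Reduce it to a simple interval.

Take out an octave (7 from the number): 10 − 7 = 3.
Quality carries through unchanged, so the simple form is a minor third.

m3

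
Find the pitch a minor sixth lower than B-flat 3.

Counting six letter names down from B lands on D.
A minor sixth is 8 semitones; 8 semitones down from Bb3 gives D3.

D 3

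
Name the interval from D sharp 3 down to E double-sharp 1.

diminished fourteenth

Descending from D#3 to E##1 is the same interval as ascending E##1 to D#3.
E to D spans seven letter names (E-F-G-A-B-C-D), plus an octave: a fourteenth.
A major fourteenth would be 23 semitones; E##1 to D#3 is 21, two semitones narrower, so the interval is diminished.
(Equivalently, a compound diminished seventh: a diminished seventh plus an octave.)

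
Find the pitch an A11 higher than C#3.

Counting four letter names plus an octave up from C lands on F.
Moving 18 semitones up from C#3 (the size of an augmented eleventh) reaches F##4.

F##4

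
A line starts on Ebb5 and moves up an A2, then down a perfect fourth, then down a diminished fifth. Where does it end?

An augmented second up from Ebb5 is F5.
F5 down a perfect fourth → C5 (5 semitones).
A diminished fifth down from C5 is F#4.

F#4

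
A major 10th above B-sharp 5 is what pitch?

D-double-sharp 7

Counting three letter names plus an octave up from B lands on D.
A major tenth spans 16 semitones, so from B#5 the target pitch is D##7.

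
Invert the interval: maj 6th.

Interval numbers invert to sum to nine: 6 + 3 = 9, so a sixth inverts to a third.
The quality also flips — major becomes minor — giving a minor third.

m3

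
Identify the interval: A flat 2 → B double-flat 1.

M7

Descending from Ab2 to Bbb1 is the same interval as ascending Bbb1 to Ab2.
B to A spans seven letter names (B-C-D-E-F-G-A): a seventh.
The major seventh spans 11 semitones, and Bbb1 to Ab2 is exactly 11 semitones — so this is a major seventh.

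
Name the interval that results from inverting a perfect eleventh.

First reduce the compound perfect eleventh to its simple form, a perfect fourth.
The rule of nine gives the new number: 9 − 4 = 5, so a fourth becomes a fifth.
The quality also flips — perfect stays perfect — giving a perfect fifth.

perfect 5th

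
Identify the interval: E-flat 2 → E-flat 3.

perfect 8th

E to E is the same letter name, plus an octave — that makes it an octave of some quality.
The perfect octave spans 12 semitones, and Eb2 to Eb3 is exactly 12 semitones — so this is a perfect octave.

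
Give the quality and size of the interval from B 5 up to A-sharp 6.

B to A spans seven letter names (B-C-D-E-F-G-A), so the interval is some kind of seventh.
The major seventh spans 11 semitones, and B5 to A#6 is exactly 11 semitones — so this is a major seventh.

major seventh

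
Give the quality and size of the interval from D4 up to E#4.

augmented 2nd

D to E spans two letter names (D-E): a second.
A major second would be 2 semitones; D4 to E#4 is 3, one semitone wider, so the interval is augmented.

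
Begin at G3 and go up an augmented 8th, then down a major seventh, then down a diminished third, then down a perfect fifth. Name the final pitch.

An augmented octave up from G3 is G#4.
G#4 down a major seventh → A3 (11 semitones).
A diminished third down from A3 is F##3.
F##3 down a perfect fifth → B#2 (7 semitones).

B#2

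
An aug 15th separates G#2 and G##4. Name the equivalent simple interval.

Each octave removed subtracts seven from the number: 15 − 7 = 8.
Quality carries through unchanged, so the simple form is an augmented octave.

A8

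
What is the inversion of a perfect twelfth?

First reduce the compound perfect twelfth to its simple form, a perfect fifth.
Inverted interval numbers add to nine, so a fifth pairs with a fourth (5 + 4 = 9).
And perfect stays perfect under inversion, so we get a perfect fourth.

perfect fourth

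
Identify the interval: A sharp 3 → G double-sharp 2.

Descending from A#3 to G##2 is the same interval as ascending G##2 to A#3.
G to A spans two letter names (G-A), plus an octave, so the interval is some kind of ninth.
A major ninth would be 14 semitones, but G##2 to A#3 is 13 — one semitone narrower, making it a minor ninth.
(Equivalently, a compound minor second: a minor second plus an octave.)

m9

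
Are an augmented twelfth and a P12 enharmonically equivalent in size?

20 semitones (augmented twelfth) vs 19 semitones (perfect twelfth): not equal.

No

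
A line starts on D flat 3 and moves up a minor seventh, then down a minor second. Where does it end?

Up a minor seventh from Db3: Cb4 (10 semitones up).
Down a minor second from Cb4: Bb3 (1 semitone down).

B flat 3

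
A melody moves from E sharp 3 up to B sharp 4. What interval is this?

E to B spans five letter names (E-F-G-A-B), plus an octave: a twelfth.
Counting semitones, E#3→B#4 is 19, which is the perfect twelfth.
(Equivalently, a compound perfect fifth: a perfect fifth plus an octave.)

perfect 12th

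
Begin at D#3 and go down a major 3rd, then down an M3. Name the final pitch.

G2

Down a major third from D#3: B2 (4 semitones down).
B2 down a major third → G2 (4 semitones).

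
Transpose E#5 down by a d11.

B##3

Four letters down from E (plus an octave) reaches B.
A diminished eleventh is 16 semitones; 16 semitones down from E#5 gives B##3.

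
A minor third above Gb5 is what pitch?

Three letter names up from G: B.
A minor third spans 3 semitones, so from Gb5 the target pitch is Bbb5.

Bbb5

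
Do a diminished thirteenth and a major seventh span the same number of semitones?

No

19 semitones (diminished thirteenth) vs 11 semitones (major seventh): not equal.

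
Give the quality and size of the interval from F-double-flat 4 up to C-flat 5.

A5

F to C spans five letter names (F-G-A-B-C) — that makes it a fifth of some quality.
The perfect fifth is 7 semitones; here we have 8, one semitone wider: augmented.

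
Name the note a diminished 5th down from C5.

Five letter names down from C: F.
A diminished fifth is 6 semitones; 6 semitones down from C5 gives F#4.

F#4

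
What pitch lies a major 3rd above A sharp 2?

The third takes the letter from A up to C.
A major third spans 4 semitones, so from A#2 the target pitch is C##3.

C double-sharp 3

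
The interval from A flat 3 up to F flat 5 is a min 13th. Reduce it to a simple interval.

Take out an octave (7 from the number): 13 − 7 = 6.
That makes a minor thirteenth a compound minor sixth — an octave plus a minor sixth.

minor 6th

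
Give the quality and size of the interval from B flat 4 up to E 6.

B to E spans four letter names (B-C-D-E), plus an octave, so the interval is some kind of eleventh.
A perfect eleventh would be 17 semitones; Bb4 to E6 is 18, one semitone wider, so the interval is augmented.
(Equivalently, a compound augmented fourth: an augmented fourth plus an octave.)

augmented 11th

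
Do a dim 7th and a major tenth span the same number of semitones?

9 semitones (diminished seventh) vs 16 semitones (major tenth): not equal.

No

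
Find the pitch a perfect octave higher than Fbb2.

Fbb3

For an octave the letter name doesn't change: still F, an octave up.
A perfect octave spans 12 semitones, so from Fbb2 the target pitch is Fbb3.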